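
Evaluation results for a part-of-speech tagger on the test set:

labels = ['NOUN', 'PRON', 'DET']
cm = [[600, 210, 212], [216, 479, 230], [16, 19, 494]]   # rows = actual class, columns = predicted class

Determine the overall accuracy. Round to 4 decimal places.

Accuracy = trace / total = (600+479+494=1573) / 2476 = 1573/2476 = 0.6353

0.6353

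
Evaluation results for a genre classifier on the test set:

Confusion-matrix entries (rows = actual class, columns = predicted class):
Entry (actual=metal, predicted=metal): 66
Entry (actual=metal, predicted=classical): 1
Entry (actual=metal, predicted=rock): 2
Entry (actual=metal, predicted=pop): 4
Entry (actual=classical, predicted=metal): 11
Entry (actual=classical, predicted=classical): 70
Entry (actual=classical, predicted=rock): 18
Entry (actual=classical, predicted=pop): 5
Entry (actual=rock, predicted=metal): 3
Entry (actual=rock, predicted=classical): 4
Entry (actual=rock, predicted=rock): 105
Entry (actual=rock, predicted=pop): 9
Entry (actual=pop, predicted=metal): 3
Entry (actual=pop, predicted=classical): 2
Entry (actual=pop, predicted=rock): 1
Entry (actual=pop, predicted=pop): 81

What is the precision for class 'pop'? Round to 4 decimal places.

0.8182

Take TP from the diagonal, FP from the rest of the 'pop' prediction marginal, FN from the rest of the 'pop' actual marginal.
precision = TP/(TP+FP).
pop: TP=81, FP=4+5+9=18 → 81/99 = 0.81818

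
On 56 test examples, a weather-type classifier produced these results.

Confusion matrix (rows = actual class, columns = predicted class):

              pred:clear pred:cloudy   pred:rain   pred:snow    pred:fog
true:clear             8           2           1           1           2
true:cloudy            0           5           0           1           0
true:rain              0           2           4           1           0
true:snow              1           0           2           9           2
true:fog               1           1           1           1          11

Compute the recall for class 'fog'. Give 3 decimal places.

0.733

recall = TP/(TP+FN).
fog: TP=11, FN=1+1+1+1=4 → 11/15 = 0.7333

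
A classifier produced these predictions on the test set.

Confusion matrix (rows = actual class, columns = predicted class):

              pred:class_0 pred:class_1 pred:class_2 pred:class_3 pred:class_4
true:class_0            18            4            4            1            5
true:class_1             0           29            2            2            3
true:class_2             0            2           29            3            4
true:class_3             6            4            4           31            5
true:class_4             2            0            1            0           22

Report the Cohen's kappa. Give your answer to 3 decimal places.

0.640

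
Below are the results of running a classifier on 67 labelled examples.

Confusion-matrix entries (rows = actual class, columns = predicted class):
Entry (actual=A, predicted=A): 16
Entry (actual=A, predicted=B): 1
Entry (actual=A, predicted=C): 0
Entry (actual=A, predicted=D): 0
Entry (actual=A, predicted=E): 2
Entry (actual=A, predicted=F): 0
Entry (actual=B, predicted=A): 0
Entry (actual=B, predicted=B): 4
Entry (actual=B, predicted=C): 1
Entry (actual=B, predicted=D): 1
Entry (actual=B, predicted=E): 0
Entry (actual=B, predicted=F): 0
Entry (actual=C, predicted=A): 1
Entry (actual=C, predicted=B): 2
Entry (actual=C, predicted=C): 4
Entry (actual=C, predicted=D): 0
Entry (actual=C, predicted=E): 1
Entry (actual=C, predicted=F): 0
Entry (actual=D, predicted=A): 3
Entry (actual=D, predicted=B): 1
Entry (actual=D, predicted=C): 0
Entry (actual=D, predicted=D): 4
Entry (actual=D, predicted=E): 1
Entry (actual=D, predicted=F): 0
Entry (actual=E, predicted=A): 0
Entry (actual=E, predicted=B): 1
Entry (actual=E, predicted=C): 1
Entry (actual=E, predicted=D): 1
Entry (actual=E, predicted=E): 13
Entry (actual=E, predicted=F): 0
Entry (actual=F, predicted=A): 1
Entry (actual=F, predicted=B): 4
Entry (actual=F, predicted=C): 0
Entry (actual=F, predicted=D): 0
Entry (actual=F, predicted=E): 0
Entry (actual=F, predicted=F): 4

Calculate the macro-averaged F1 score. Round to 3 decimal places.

0.622

Per-class F1 score (2·TP/(2·TP+FP+FN)):
  A: TP=16, FP=0+1+3+0+1=5, FN=1+0+0+2+0=3 → 32/40 = 0.8000
  B: TP=4, FP=1+2+1+1+4=9, FN=0+1+1+0+0=2 → 8/19 = 0.4211
  C: TP=4, FP=0+1+0+1+0=2, FN=1+2+0+1+0=4 → 8/14 = 0.5714
  D: TP=4, FP=0+1+0+1+0=2, FN=3+1+0+1+0=5 → 8/15 = 0.5333
  E: TP=13, FP=2+0+1+1+0=4, FN=0+1+1+1+0=3 → 26/33 = 0.7879
  F: TP=4, FP=0+0+0+0+0=0, FN=1+4+0+0+0=5 → 8/13 = 0.6154
Macro-F1 score = mean = (0.8000 + 0.4211 + 0.5714 + 0.5333 + 0.7879 + 0.6154) / 6 = 0.622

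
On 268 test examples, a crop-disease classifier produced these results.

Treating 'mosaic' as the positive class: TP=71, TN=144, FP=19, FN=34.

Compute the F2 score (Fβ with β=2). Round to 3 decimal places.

0.696

Fβ = (1+β²)·TP / ((1+β²)·TP + β²·FN + FP), with β²=4
= 5·71 / (5·71 + 4·34 + 19) = 0.696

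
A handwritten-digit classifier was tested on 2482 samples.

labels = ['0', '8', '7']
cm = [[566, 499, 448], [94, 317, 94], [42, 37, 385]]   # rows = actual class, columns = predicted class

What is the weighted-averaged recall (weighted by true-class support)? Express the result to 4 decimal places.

0.5109

Per-class recall (TP/(TP+FN)):
  0: TP=566, FN=499+448=947 → 566/1513 = 0.37409
  8: TP=317, FN=94+94=188 → 317/505 = 0.62772
  7: TP=385, FN=42+37=79 → 385/464 = 0.82974
Weighted-recall = Σ (supportᵢ/N)·recallᵢ with N=2482: (1513/2482)·0.37409 + (505/2482)·0.62772 + (464/2482)·0.82974 = 0.5109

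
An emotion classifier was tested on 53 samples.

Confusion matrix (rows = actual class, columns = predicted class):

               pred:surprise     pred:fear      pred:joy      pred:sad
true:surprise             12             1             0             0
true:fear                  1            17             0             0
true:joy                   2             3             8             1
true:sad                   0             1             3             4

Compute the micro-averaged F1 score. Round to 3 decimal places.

Micro-averaging pools counts across classes: ΣTP=41, ΣFP=12, ΣFN=12.
Micro-F1 score = 2·TP/(2·TP+FP+FN) on pooled counts = 0.774 (equals overall accuracy in single-label multiclass).

0.774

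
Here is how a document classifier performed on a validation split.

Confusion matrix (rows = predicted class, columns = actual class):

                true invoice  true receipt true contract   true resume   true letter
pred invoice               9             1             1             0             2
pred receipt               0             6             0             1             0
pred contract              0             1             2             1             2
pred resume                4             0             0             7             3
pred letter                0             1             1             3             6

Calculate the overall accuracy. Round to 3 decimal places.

0.588

Accuracy = trace / total = (9+6+2+7+6=30) / 51 = 30/51 = 0.588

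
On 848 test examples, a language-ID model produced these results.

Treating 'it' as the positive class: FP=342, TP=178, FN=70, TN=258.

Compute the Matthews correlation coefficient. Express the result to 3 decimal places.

0.138

MCC = (TP·TN − FP·FN) / √((TP+FP)(TP+FN)(TN+FP)(TN+FN))
Numerator = 178·258 − 342·70 = 21984
Denominator = √(520·248·600·328) = √25379328000 = 159308.9075
MCC = 21984 / 159308.9075 = 0.138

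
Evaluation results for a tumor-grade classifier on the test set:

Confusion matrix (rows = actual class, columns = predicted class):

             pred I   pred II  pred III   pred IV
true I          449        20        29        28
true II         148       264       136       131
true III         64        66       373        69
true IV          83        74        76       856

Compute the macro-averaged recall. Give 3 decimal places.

Per-class recall (TP/(TP+FN)):
  I: TP=449, FN=20+29+28=77 → 449/526 = 0.8536
  II: TP=264, FN=148+136+131=415 → 264/679 = 0.3888
  III: TP=373, FN=64+66+69=199 → 373/572 = 0.6521
  IV: TP=856, FN=83+74+76=233 → 856/1089 = 0.7860
Macro-recall = mean = (0.8536 + 0.3888 + 0.6521 + 0.7860) / 4 = 0.670

0.670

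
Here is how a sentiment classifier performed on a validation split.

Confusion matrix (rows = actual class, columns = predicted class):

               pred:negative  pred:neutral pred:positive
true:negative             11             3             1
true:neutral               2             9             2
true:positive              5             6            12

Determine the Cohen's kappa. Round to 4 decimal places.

Observed agreement pₒ = trace/N = 32/51 = 0.62745
Expected agreement pₑ = Σ (rowᵢ·colᵢ)/N² = (15·18 + 13·18 + 23·15)/51² = 0.32641
κ = (pₒ − pₑ)/(1 − pₑ) = (0.62745 − 0.32641)/(1 − 0.32641) = 0.4469

0.4469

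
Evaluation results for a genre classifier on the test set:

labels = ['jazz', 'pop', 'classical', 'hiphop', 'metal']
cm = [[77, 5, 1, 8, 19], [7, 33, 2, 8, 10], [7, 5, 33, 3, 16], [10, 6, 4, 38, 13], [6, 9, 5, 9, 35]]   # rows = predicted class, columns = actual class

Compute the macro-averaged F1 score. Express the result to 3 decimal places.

0.575

Per-class F1 score (2·TP/(2·TP+FP+FN)):
  jazz: TP=77, FP=5+1+8+19=33, FN=7+7+10+6=30 → 154/217 = 0.7097
  pop: TP=33, FP=7+2+8+10=27, FN=5+5+6+9=25 → 66/118 = 0.5593
  classical: TP=33, FP=7+5+3+16=31, FN=1+2+4+5=12 → 66/109 = 0.6055
  hiphop: TP=38, FP=10+6+4+13=33, FN=8+8+3+9=28 → 76/137 = 0.5547
  metal: TP=35, FP=6+9+5+9=29, FN=19+10+16+13=58 → 70/157 = 0.4459
Macro-F1 score = mean = (0.7097 + 0.5593 + 0.6055 + 0.5547 + 0.4459) / 5 = 0.575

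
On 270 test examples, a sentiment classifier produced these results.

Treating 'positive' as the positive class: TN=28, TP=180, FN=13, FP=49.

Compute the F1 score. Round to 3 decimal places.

0.853

Precision = TP/(TP+FP) = 180/229 = 0.7860
Recall = TP/(TP+FN) = 180/193 = 0.9326
F1 = 2·TP/(2·TP+FP+FN) = 360/422 = 0.853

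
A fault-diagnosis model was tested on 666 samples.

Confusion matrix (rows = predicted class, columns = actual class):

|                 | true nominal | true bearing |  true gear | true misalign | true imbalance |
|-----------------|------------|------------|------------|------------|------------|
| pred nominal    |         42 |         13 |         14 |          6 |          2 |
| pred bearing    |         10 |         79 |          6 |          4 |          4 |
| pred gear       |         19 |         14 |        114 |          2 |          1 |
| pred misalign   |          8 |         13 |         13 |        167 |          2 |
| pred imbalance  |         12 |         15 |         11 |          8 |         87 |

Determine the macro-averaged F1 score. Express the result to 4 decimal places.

Per-class F1 score (2·TP/(2·TP+FP+FN)):
  nominal: TP=42, FP=13+14+6+2=35, FN=10+19+8+12=49 → 84/168 = 0.50000
  bearing: TP=79, FP=10+6+4+4=24, FN=13+14+13+15=55 → 158/237 = 0.66667
  gear: TP=114, FP=19+14+2+1=36, FN=14+6+13+11=44 → 228/308 = 0.74026
  misalign: TP=167, FP=8+13+13+2=36, FN=6+4+2+8=20 → 334/390 = 0.85641
  imbalance: TP=87, FP=12+15+11+8=46, FN=2+4+1+2=9 → 174/229 = 0.75983
Macro-F1 score = mean = (0.50000 + 0.66667 + 0.74026 + 0.85641 + 0.75983) / 5 = 0.7046

0.7046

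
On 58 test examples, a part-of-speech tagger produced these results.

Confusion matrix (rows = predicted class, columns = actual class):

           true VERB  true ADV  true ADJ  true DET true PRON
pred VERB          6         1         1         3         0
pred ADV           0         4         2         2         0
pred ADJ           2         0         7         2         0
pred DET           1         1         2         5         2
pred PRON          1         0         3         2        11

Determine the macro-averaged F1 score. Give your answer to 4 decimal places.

Per-class F1 score (2·TP/(2·TP+FP+FN)):
  VERB: TP=6, FP=1+1+3+0=5, FN=0+2+1+1=4 → 12/21 = 0.57143
  ADV: TP=4, FP=0+2+2+0=4, FN=1+0+1+0=2 → 8/14 = 0.57143
  ADJ: TP=7, FP=2+0+2+0=4, FN=1+2+2+3=8 → 14/26 = 0.53846
  DET: TP=5, FP=1+1+2+2=6, FN=3+2+2+2=9 → 10/25 = 0.40000
  PRON: TP=11, FP=1+0+3+2=6, FN=0+0+0+2=2 → 22/30 = 0.73333
Macro-F1 score = mean = (0.57143 + 0.57143 + 0.53846 + 0.40000 + 0.73333) / 5 = 0.5629

0.5629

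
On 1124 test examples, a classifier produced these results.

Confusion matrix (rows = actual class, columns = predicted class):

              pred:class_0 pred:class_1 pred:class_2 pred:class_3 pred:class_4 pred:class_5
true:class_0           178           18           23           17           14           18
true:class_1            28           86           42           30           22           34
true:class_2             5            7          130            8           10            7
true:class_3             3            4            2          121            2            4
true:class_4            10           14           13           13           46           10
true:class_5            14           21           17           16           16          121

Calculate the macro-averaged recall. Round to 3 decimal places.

Per-class recall (TP/(TP+FN)):
  class_0: TP=178, FN=18+23+17+14+18=90 → 178/268 = 0.6642
  class_1: TP=86, FN=28+42+30+22+34=156 → 86/242 = 0.3554
  class_2: TP=130, FN=5+7+8+10+7=37 → 130/167 = 0.7784
  class_3: TP=121, FN=3+4+2+2+4=15 → 121/136 = 0.8897
  class_4: TP=46, FN=10+14+13+13+10=60 → 46/106 = 0.4340
  class_5: TP=121, FN=14+21+17+16+16=84 → 121/205 = 0.5902
Macro-recall = mean = (0.6642 + 0.3554 + 0.7784 + 0.8897 + 0.4340 + 0.5902) / 6 = 0.619

0.619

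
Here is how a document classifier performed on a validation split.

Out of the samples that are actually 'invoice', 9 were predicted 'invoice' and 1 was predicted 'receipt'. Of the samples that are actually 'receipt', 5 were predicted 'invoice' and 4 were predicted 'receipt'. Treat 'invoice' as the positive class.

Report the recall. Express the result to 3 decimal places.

0.900

Recall = TP/(TP+FN) = 9/(9+1) = 9/10 = 0.900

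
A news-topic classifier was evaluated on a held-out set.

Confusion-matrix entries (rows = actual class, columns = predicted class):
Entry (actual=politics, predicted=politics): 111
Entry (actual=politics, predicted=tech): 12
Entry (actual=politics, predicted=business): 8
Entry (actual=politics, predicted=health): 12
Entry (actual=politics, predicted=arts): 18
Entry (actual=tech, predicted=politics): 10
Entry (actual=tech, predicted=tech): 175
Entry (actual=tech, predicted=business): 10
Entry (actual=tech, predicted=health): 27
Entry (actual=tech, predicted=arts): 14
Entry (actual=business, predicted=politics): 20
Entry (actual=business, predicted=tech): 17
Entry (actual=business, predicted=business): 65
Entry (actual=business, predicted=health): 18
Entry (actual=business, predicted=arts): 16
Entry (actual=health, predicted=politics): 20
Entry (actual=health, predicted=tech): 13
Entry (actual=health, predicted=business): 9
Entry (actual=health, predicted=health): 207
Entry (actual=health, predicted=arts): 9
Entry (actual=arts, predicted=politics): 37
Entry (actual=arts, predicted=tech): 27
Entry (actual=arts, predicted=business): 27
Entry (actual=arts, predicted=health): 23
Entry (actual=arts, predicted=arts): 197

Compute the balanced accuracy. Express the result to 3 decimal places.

Balanced accuracy = mean of per-class recall.
  politics: recall = 111/161 = 0.6894
  tech: recall = 175/236 = 0.7415
  business: recall = 65/136 = 0.4779
  health: recall = 207/258 = 0.8023
  arts: recall = 197/311 = 0.6334
Mean = (0.6894 + 0.7415 + 0.4779 + 0.8023 + 0.6334) / 5 = 0.669

0.669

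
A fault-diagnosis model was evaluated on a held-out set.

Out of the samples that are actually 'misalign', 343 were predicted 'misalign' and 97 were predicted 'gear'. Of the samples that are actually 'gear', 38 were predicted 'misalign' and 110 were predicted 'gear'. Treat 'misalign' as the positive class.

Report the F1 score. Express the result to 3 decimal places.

0.836

Precision = TP/(TP+FP) = 343/381 = 0.9003
Recall = TP/(TP+FN) = 343/440 = 0.7795
F1 = 2·TP/(2·TP+FP+FN) = 686/821 = 0.836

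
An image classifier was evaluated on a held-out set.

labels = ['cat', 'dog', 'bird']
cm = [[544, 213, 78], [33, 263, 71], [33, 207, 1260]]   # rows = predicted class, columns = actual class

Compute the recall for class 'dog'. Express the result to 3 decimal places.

0.385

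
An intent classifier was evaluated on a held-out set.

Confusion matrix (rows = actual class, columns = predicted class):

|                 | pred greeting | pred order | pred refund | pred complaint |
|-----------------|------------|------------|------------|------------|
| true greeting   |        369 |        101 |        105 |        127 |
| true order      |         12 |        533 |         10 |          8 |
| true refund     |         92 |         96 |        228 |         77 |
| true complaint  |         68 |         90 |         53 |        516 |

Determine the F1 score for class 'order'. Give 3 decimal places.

0.771

F1 score = 2·TP/(2·TP+FP+FN).
order: TP=533, FP=101+96+90=287, FN=12+10+8=30 → 1066/1383 = 0.7708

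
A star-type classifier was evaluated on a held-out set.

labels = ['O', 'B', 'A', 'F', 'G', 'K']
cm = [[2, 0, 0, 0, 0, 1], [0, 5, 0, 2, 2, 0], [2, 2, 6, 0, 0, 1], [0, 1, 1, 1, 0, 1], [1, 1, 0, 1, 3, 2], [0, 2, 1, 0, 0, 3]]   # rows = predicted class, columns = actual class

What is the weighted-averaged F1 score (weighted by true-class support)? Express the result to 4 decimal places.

Per-class F1 score (2·TP/(2·TP+FP+FN)):
  O: TP=2, FP=0+0+0+0+1=1, FN=0+2+0+1+0=3 → 4/8 = 0.50000
  B: TP=5, FP=0+0+2+2+0=4, FN=0+2+1+1+2=6 → 10/20 = 0.50000
  A: TP=6, FP=2+2+0+0+1=5, FN=0+0+1+0+1=2 → 12/19 = 0.63158
  F: TP=1, FP=0+1+1+0+1=3, FN=0+2+0+1+0=3 → 2/8 = 0.25000
  G: TP=3, FP=1+1+0+1+2=5, FN=0+2+0+0+0=2 → 6/13 = 0.46154
  K: TP=3, FP=0+2+1+0+0=3, FN=1+0+1+1+2=5 → 6/14 = 0.42857
Weighted-F1 score = Σ (supportᵢ/N)·F1 scoreᵢ with N=41: (5/41)·0.50000 + (11/41)·0.50000 + (8/41)·0.63158 + (4/41)·0.25000 + (5/41)·0.46154 + (8/41)·0.42857 = 0.4827

0.4827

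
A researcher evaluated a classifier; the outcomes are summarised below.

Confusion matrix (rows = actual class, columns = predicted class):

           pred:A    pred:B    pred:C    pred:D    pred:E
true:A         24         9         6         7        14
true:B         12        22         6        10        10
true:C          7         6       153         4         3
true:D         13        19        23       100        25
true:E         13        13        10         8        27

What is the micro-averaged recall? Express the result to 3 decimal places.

Micro-averaging pools counts across classes: ΣTP=326, ΣFP=218, ΣFN=218.
Micro-recall = TP/(TP+FN) on pooled counts = 0.599 (equals overall accuracy in single-label multiclass).

0.599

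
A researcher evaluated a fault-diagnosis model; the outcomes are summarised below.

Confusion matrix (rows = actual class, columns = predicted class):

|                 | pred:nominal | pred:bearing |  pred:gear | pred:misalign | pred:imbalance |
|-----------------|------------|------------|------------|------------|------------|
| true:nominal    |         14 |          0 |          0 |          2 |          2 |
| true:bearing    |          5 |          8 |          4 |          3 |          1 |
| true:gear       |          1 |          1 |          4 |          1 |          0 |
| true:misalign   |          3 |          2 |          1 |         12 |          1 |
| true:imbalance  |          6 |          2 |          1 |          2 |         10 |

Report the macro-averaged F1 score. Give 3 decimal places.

Per-class F1 score (2·TP/(2·TP+FP+FN)):
  nominal: TP=14, FP=5+1+3+6=15, FN=0+0+2+2=4 → 28/47 = 0.5957
  bearing: TP=8, FP=0+1+2+2=5, FN=5+4+3+1=13 → 16/34 = 0.4706
  gear: TP=4, FP=0+4+1+1=6, FN=1+1+1+0=3 → 8/17 = 0.4706
  misalign: TP=12, FP=2+3+1+2=8, FN=3+2+1+1=7 → 24/39 = 0.6154
  imbalance: TP=10, FP=2+1+0+1=4, FN=6+2+1+2=11 → 20/35 = 0.5714
Macro-F1 score = mean = (0.5957 + 0.4706 + 0.4706 + 0.6154 + 0.5714) / 5 = 0.545

0.545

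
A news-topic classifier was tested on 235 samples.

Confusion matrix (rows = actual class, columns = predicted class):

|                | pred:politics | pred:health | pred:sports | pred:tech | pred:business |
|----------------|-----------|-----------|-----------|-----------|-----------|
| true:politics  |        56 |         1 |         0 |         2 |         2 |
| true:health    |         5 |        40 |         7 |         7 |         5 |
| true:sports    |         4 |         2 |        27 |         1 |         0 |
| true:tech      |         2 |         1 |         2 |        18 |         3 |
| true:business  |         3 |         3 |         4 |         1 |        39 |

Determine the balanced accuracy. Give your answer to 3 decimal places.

Balanced accuracy = mean of per-class recall.
  politics: recall = 56/61 = 0.9180
  health: recall = 40/64 = 0.6250
  sports: recall = 27/34 = 0.7941
  tech: recall = 18/26 = 0.6923
  business: recall = 39/50 = 0.7800
Mean = (0.9180 + 0.6250 + 0.7941 + 0.6923 + 0.7800) / 5 = 0.762

0.762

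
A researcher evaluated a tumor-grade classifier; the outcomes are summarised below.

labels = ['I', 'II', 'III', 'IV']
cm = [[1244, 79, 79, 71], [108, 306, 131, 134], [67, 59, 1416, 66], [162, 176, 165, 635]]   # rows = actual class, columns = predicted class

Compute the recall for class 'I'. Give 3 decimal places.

0.845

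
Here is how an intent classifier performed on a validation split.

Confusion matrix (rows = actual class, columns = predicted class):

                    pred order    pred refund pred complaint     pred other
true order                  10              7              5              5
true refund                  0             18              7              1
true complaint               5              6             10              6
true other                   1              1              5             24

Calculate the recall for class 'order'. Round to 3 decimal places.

Treat 'order' as positive and all other classes as negative.
recall = TP/(TP+FN).
order: TP=10, FN=7+5+5=17 → 10/27 = 0.3704

0.370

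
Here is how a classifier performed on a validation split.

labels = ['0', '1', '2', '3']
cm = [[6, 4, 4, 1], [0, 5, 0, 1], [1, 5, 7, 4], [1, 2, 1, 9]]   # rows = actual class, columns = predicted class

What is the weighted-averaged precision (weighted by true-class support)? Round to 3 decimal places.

0.605

Per-class precision (TP/(TP+FP)):
  0: TP=6, FP=0+1+1=2 → 6/8 = 0.7500
  1: TP=5, FP=4+5+2=11 → 5/16 = 0.3125
  2: TP=7, FP=4+0+1=5 → 7/12 = 0.5833
  3: TP=9, FP=1+1+4=6 → 9/15 = 0.6000
Weighted-precision = Σ (supportᵢ/N)·precisionᵢ with N=51: (15/51)·0.7500 + (6/51)·0.3125 + (17/51)·0.5833 + (13/51)·0.6000 = 0.605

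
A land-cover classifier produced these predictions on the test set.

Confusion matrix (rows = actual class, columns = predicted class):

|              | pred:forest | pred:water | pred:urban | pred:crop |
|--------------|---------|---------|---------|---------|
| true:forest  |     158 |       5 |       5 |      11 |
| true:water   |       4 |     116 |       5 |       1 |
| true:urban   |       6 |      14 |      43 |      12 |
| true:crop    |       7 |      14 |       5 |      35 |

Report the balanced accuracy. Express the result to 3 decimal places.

0.738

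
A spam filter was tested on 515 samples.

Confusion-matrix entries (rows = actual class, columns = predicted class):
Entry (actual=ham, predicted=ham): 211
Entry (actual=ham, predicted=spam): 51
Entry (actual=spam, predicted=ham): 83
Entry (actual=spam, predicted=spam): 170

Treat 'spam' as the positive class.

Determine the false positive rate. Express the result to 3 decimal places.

FPR = FP/(FP+TN) = 51/(51+211) = 0.195

0.195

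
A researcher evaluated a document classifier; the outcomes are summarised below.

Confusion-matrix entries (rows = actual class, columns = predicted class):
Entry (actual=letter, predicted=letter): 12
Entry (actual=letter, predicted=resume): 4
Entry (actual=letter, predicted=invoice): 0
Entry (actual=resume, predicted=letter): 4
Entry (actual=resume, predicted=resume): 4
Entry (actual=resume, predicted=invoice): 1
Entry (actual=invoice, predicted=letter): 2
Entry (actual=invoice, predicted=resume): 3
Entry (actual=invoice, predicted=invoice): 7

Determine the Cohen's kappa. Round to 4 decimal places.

Observed agreement pₒ = trace/N = 23/37 = 0.62162
Expected agreement pₑ = Σ (rowᵢ·colᵢ)/N² = (16·18 + 9·11 + 12·8)/37² = 0.35281
κ = (pₒ − pₑ)/(1 − pₑ) = (0.62162 − 0.35281)/(1 − 0.35281) = 0.4153

0.4153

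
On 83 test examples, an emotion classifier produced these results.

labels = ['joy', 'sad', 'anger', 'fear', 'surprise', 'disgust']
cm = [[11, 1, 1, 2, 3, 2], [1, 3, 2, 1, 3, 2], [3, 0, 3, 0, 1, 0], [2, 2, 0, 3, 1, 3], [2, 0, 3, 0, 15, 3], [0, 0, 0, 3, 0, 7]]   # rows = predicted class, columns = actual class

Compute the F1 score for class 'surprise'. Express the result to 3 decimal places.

0.652

Treat 'surprise' as positive and all other classes as negative.
F1 score = 2·TP/(2·TP+FP+FN).
surprise: TP=15, FP=2+0+3+0+3=8, FN=3+3+1+1+0=8 → 30/46 = 0.6522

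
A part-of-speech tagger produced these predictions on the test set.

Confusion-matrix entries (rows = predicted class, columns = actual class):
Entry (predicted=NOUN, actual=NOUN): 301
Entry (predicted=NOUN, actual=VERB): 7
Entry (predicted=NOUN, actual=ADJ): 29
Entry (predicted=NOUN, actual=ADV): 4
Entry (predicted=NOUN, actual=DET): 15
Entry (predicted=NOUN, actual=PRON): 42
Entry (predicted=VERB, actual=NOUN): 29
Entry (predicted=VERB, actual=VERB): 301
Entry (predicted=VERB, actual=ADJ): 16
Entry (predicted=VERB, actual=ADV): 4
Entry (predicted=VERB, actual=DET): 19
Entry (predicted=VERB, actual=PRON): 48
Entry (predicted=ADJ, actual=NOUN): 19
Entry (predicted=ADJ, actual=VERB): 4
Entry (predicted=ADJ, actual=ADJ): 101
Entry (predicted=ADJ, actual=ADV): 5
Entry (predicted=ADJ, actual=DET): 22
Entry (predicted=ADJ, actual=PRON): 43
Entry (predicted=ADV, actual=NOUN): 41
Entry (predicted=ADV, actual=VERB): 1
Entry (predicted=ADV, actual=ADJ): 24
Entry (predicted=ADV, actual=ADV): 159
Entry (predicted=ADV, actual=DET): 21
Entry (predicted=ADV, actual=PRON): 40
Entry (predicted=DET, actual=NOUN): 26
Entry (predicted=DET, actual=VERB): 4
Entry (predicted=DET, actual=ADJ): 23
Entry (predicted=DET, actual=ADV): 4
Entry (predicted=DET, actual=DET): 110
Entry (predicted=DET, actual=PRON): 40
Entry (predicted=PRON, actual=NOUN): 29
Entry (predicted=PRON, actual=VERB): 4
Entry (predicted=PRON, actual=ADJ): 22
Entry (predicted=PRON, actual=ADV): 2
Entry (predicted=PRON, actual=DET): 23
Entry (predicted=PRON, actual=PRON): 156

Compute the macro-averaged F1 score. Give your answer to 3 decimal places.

0.625

Per-class F1 score (2·TP/(2·TP+FP+FN)):
  NOUN: TP=301, FP=7+29+4+15+42=97, FN=29+19+41+26+29=144 → 602/843 = 0.7141
  VERB: TP=301, FP=29+16+4+19+48=116, FN=7+4+1+4+4=20 → 602/738 = 0.8157
  ADJ: TP=101, FP=19+4+5+22+43=93, FN=29+16+24+23+22=114 → 202/409 = 0.4939
  ADV: TP=159, FP=41+1+24+21+40=127, FN=4+4+5+4+2=19 → 318/464 = 0.6853
  DET: TP=110, FP=26+4+23+4+40=97, FN=15+19+22+21+23=100 → 220/417 = 0.5276
  PRON: TP=156, FP=29+4+22+2+23=80, FN=42+48+43+40+40=213 → 312/605 = 0.5157
Macro-F1 score = mean = (0.7141 + 0.8157 + 0.4939 + 0.6853 + 0.5276 + 0.5157) / 6 = 0.625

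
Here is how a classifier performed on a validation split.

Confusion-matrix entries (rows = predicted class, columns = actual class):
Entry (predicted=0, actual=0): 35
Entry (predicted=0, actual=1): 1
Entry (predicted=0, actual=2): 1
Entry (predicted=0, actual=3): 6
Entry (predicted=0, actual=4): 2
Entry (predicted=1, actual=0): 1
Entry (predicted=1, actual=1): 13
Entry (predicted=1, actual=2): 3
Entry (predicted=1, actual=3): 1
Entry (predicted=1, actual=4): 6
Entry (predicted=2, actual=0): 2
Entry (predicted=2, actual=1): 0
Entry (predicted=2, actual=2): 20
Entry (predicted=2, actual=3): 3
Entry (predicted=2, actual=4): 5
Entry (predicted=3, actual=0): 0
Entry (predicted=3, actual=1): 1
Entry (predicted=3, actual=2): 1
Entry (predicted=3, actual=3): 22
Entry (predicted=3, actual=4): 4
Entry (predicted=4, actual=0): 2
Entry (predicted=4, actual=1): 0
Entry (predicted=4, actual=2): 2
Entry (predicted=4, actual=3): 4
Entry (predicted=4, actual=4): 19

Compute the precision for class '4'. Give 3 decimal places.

0.704

precision = TP/(TP+FP).
4: TP=19, FP=2+0+2+4=8 → 19/27 = 0.7037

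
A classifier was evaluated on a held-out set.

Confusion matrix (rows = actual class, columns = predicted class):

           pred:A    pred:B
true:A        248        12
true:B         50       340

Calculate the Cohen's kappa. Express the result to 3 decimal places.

0.806

Observed agreement pₒ = trace/N = 588/650 = 0.9046
Expected agreement pₑ = Σ (rowᵢ·colᵢ)/N² = (260·298 + 390·352)/650² = 0.5083
κ = (pₒ − pₑ)/(1 − pₑ) = (0.9046 − 0.5083)/(1 − 0.5083) = 0.806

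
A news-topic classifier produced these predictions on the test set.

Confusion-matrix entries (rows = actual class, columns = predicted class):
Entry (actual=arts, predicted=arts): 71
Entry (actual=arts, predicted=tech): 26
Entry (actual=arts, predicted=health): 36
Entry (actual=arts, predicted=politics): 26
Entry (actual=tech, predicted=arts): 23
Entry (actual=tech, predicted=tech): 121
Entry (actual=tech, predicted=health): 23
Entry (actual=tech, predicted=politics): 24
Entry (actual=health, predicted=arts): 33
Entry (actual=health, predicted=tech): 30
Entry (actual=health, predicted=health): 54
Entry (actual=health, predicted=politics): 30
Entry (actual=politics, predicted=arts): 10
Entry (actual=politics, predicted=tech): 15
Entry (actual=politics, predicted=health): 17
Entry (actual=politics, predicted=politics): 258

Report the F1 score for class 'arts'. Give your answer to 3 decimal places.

0.480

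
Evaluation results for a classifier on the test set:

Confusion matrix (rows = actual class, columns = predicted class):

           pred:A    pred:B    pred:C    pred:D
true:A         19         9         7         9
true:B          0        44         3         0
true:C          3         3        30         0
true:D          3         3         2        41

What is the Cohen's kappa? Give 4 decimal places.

Observed agreement pₒ = trace/N = 134/176 = 0.76136
Expected agreement pₑ = Σ (rowᵢ·colᵢ)/N² = (44·25 + 47·59 + 36·42 + 49·50)/176² = 0.25294
κ = (pₒ − pₑ)/(1 − pₑ) = (0.76136 − 0.25294)/(1 − 0.25294) = 0.6806

0.6806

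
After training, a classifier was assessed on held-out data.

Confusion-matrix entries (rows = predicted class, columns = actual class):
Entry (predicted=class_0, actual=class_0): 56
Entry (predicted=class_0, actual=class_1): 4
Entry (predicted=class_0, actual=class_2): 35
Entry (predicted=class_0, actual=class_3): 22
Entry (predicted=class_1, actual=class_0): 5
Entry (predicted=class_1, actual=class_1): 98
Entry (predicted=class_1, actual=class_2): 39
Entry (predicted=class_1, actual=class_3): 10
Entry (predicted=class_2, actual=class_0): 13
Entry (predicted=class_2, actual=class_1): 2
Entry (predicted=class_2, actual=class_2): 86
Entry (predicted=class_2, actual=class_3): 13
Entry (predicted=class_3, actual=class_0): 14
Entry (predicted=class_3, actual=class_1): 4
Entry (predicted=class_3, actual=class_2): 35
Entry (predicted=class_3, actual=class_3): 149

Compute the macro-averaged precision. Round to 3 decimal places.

0.654

Per-class precision (TP/(TP+FP)):
  class_0: TP=56, FP=4+35+22=61 → 56/117 = 0.4786
  class_1: TP=98, FP=5+39+10=54 → 98/152 = 0.6447
  class_2: TP=86, FP=13+2+13=28 → 86/114 = 0.7544
  class_3: TP=149, FP=14+4+35=53 → 149/202 = 0.7376
Macro-precision = mean = (0.4786 + 0.6447 + 0.7544 + 0.7376) / 4 = 0.654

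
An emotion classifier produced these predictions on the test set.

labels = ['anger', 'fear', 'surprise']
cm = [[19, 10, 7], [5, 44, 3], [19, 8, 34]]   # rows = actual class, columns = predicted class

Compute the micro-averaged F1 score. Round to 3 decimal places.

0.651

Micro-averaging pools counts across classes: ΣTP=97, ΣFP=52, ΣFN=52.
Micro-F1 score = 2·TP/(2·TP+FP+FN) on pooled counts = 0.651 (equals overall accuracy in single-label multiclass).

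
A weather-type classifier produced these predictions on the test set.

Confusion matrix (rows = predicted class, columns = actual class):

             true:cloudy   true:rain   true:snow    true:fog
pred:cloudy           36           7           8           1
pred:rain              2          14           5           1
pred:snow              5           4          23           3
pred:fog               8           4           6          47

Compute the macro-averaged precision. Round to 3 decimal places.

0.677

Per-class precision (TP/(TP+FP)):
  cloudy: TP=36, FP=7+8+1=16 → 36/52 = 0.6923
  rain: TP=14, FP=2+5+1=8 → 14/22 = 0.6364
  snow: TP=23, FP=5+4+3=12 → 23/35 = 0.6571
  fog: TP=47, FP=8+4+6=18 → 47/65 = 0.7231
Macro-precision = mean = (0.6923 + 0.6364 + 0.6571 + 0.7231) / 4 = 0.677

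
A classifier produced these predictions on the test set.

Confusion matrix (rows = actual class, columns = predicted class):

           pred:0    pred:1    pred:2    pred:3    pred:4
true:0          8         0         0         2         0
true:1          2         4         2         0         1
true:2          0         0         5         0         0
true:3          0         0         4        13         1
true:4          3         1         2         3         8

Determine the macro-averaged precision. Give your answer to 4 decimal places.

Per-class precision (TP/(TP+FP)):
  0: TP=8, FP=2+0+0+3=5 → 8/13 = 0.61538
  1: TP=4, FP=0+0+0+1=1 → 4/5 = 0.80000
  2: TP=5, FP=0+2+4+2=8 → 5/13 = 0.38462
  3: TP=13, FP=2+0+0+3=5 → 13/18 = 0.72222
  4: TP=8, FP=0+1+0+1=2 → 8/10 = 0.80000
Macro-precision = mean = (0.61538 + 0.80000 + 0.38462 + 0.72222 + 0.80000) / 5 = 0.6644

0.6644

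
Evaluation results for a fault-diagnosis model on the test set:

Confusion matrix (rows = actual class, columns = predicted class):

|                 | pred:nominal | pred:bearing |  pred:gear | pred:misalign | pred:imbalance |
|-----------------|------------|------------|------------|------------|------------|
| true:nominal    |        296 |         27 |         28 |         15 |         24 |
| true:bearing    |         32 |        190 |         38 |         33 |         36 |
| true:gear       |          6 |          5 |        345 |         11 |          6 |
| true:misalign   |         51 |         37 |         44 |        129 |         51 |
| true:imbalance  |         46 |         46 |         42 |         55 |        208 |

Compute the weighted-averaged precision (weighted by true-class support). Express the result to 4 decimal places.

0.6393

Per-class precision (TP/(TP+FP)):
  nominal: TP=296, FP=32+6+51+46=135 → 296/431 = 0.68677
  bearing: TP=190, FP=27+5+37+46=115 → 190/305 = 0.62295
  gear: TP=345, FP=28+38+44+42=152 → 345/497 = 0.69416
  misalign: TP=129, FP=15+33+11+55=114 → 129/243 = 0.53086
  imbalance: TP=208, FP=24+36+6+51=117 → 208/325 = 0.64000
Weighted-precision = Σ (supportᵢ/N)·precisionᵢ with N=1801: (390/1801)·0.68677 + (329/1801)·0.62295 + (373/1801)·0.69416 + (312/1801)·0.53086 + (397/1801)·0.64000 = 0.6393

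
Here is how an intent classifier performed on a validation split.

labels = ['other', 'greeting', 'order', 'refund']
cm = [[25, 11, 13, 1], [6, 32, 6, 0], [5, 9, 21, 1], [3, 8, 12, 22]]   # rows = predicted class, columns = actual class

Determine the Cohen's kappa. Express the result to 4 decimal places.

Observed agreement pₒ = trace/N = 100/175 = 0.57143
Expected agreement pₑ = Σ (rowᵢ·colᵢ)/N² = (39·50 + 60·44 + 52·36 + 24·45)/175² = 0.24627
κ = (pₒ − pₑ)/(1 − pₑ) = (0.57143 − 0.24627)/(1 − 0.24627) = 0.4314

0.4314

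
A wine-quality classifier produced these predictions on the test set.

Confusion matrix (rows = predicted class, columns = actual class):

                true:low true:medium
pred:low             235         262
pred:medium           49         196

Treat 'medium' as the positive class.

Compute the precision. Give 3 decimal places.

Precision = TP/(TP+FP) = 196/(196+49) = 196/245 = 0.800

0.800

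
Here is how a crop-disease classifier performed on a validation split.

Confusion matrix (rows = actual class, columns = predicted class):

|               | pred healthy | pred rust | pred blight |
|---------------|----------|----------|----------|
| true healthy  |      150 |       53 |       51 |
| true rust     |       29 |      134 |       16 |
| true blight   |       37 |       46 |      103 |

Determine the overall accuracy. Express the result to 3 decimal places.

0.625

Accuracy = trace / total = (150+134+103=387) / 619 = 387/619 = 0.625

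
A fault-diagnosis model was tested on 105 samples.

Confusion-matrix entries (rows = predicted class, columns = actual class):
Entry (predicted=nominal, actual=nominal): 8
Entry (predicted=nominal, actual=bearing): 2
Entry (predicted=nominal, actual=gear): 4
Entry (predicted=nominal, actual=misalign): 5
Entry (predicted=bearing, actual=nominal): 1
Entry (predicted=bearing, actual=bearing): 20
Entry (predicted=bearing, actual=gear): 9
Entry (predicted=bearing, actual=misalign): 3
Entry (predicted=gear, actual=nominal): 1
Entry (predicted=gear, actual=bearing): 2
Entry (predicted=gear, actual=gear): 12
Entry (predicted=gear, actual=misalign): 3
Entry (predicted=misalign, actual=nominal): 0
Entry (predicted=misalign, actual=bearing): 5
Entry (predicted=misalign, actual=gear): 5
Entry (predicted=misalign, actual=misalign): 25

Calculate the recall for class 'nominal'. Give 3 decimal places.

recall = TP/(TP+FN).
nominal: TP=8, FN=1+1+0=2 → 8/10 = 0.8000

0.800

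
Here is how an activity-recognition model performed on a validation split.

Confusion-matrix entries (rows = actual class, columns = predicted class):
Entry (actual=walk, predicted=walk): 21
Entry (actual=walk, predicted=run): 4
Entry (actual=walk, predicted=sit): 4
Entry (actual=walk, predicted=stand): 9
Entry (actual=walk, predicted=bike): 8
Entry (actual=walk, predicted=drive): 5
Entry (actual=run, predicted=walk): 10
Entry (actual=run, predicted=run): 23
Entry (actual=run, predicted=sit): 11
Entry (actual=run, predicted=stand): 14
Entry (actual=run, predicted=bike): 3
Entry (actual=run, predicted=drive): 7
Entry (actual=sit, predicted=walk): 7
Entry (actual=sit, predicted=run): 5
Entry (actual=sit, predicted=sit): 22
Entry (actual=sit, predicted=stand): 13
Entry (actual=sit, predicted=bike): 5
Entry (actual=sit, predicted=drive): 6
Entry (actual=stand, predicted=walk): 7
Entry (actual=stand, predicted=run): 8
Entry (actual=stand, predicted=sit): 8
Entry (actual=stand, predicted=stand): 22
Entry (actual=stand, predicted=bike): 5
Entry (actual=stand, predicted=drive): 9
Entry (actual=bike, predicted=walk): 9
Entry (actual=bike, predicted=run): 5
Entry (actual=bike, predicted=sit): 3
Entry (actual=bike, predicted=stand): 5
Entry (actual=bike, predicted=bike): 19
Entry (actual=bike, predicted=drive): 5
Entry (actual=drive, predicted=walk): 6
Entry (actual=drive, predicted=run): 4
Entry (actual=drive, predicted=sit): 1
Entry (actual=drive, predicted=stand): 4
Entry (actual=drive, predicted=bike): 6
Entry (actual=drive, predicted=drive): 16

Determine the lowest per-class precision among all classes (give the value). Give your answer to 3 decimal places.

Per-class precision (TP/(TP+FP)):
  walk: TP=21, FP=10+7+7+9+6=39 → 21/60 = 0.3500
  run: TP=23, FP=4+5+8+5+4=26 → 23/49 = 0.4694
  sit: TP=22, FP=4+11+8+3+1=27 → 22/49 = 0.4490
  stand: TP=22, FP=9+14+13+5+4=45 → 22/67 = 0.3284
  bike: TP=19, FP=8+3+5+5+6=27 → 19/46 = 0.4130
  drive: TP=16, FP=5+7+6+9+5=32 → 16/48 = 0.3333
Lowest is class 'stand' with precision = 0.328.

0.328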